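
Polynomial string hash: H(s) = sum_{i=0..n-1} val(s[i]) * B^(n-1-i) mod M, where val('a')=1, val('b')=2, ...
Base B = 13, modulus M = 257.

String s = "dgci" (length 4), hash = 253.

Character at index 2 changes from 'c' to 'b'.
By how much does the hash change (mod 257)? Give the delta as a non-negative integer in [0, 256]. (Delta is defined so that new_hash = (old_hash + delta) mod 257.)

Answer: 244

Derivation:
Delta formula: (val(new) - val(old)) * B^(n-1-k) mod M
  val('b') - val('c') = 2 - 3 = -1
  B^(n-1-k) = 13^1 mod 257 = 13
  Delta = -1 * 13 mod 257 = 244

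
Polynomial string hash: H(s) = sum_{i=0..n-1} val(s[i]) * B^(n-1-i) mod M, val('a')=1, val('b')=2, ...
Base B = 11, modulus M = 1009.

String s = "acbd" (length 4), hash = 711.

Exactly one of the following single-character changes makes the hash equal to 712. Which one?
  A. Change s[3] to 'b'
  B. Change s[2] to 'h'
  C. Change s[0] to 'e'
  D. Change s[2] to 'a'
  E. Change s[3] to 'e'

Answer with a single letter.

Answer: E

Derivation:
Option A: s[3]='d'->'b', delta=(2-4)*11^0 mod 1009 = 1007, hash=711+1007 mod 1009 = 709
Option B: s[2]='b'->'h', delta=(8-2)*11^1 mod 1009 = 66, hash=711+66 mod 1009 = 777
Option C: s[0]='a'->'e', delta=(5-1)*11^3 mod 1009 = 279, hash=711+279 mod 1009 = 990
Option D: s[2]='b'->'a', delta=(1-2)*11^1 mod 1009 = 998, hash=711+998 mod 1009 = 700
Option E: s[3]='d'->'e', delta=(5-4)*11^0 mod 1009 = 1, hash=711+1 mod 1009 = 712 <-- target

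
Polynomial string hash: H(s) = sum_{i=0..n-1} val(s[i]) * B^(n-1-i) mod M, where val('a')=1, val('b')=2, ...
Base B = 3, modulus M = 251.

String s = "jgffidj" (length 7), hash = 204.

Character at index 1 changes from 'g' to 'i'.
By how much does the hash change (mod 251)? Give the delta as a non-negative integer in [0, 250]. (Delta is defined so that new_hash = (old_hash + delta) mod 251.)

Answer: 235

Derivation:
Delta formula: (val(new) - val(old)) * B^(n-1-k) mod M
  val('i') - val('g') = 9 - 7 = 2
  B^(n-1-k) = 3^5 mod 251 = 243
  Delta = 2 * 243 mod 251 = 235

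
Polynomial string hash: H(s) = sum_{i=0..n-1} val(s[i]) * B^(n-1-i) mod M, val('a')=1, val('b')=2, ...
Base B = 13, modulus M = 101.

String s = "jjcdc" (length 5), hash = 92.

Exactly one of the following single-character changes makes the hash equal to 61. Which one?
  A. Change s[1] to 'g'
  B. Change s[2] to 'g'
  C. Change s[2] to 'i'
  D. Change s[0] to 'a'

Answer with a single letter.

Option A: s[1]='j'->'g', delta=(7-10)*13^3 mod 101 = 75, hash=92+75 mod 101 = 66
Option B: s[2]='c'->'g', delta=(7-3)*13^2 mod 101 = 70, hash=92+70 mod 101 = 61 <-- target
Option C: s[2]='c'->'i', delta=(9-3)*13^2 mod 101 = 4, hash=92+4 mod 101 = 96
Option D: s[0]='j'->'a', delta=(1-10)*13^4 mod 101 = 97, hash=92+97 mod 101 = 88

Answer: B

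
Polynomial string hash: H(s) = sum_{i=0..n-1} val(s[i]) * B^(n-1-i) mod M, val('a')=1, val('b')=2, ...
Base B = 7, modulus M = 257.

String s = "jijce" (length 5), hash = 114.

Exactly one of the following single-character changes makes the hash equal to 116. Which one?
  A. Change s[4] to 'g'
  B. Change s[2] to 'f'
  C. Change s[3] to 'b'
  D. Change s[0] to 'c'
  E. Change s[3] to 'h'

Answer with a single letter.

Answer: A

Derivation:
Option A: s[4]='e'->'g', delta=(7-5)*7^0 mod 257 = 2, hash=114+2 mod 257 = 116 <-- target
Option B: s[2]='j'->'f', delta=(6-10)*7^2 mod 257 = 61, hash=114+61 mod 257 = 175
Option C: s[3]='c'->'b', delta=(2-3)*7^1 mod 257 = 250, hash=114+250 mod 257 = 107
Option D: s[0]='j'->'c', delta=(3-10)*7^4 mod 257 = 155, hash=114+155 mod 257 = 12
Option E: s[3]='c'->'h', delta=(8-3)*7^1 mod 257 = 35, hash=114+35 mod 257 = 149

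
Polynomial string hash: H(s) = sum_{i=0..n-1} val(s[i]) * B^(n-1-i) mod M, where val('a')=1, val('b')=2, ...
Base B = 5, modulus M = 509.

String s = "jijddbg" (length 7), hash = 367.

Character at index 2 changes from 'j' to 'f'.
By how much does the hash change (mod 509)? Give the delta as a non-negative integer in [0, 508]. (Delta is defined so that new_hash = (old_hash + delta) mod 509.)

Answer: 45

Derivation:
Delta formula: (val(new) - val(old)) * B^(n-1-k) mod M
  val('f') - val('j') = 6 - 10 = -4
  B^(n-1-k) = 5^4 mod 509 = 116
  Delta = -4 * 116 mod 509 = 45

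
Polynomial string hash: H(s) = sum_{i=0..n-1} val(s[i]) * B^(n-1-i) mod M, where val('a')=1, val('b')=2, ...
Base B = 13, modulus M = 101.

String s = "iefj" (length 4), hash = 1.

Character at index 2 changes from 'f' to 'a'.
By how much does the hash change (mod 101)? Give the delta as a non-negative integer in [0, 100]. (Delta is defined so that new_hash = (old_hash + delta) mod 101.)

Answer: 36

Derivation:
Delta formula: (val(new) - val(old)) * B^(n-1-k) mod M
  val('a') - val('f') = 1 - 6 = -5
  B^(n-1-k) = 13^1 mod 101 = 13
  Delta = -5 * 13 mod 101 = 36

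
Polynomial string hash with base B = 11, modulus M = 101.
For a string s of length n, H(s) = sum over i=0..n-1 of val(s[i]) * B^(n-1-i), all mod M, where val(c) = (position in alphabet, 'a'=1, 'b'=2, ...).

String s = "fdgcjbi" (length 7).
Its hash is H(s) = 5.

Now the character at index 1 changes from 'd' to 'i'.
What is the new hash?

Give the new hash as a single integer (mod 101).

Answer: 88

Derivation:
val('d') = 4, val('i') = 9
Position k = 1, exponent = n-1-k = 5
B^5 mod M = 11^5 mod 101 = 57
Delta = (9 - 4) * 57 mod 101 = 83
New hash = (5 + 83) mod 101 = 88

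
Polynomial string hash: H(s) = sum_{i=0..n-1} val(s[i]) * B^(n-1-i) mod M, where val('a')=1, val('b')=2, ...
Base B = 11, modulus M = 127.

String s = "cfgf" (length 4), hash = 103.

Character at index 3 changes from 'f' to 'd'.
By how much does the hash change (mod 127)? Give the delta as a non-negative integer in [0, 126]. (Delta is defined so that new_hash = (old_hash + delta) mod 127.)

Answer: 125

Derivation:
Delta formula: (val(new) - val(old)) * B^(n-1-k) mod M
  val('d') - val('f') = 4 - 6 = -2
  B^(n-1-k) = 11^0 mod 127 = 1
  Delta = -2 * 1 mod 127 = 125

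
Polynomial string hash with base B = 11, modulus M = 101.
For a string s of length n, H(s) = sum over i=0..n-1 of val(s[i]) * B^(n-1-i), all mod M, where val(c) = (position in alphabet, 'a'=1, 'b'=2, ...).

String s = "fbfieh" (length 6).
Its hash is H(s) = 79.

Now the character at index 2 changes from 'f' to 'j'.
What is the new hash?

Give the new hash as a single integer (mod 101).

val('f') = 6, val('j') = 10
Position k = 2, exponent = n-1-k = 3
B^3 mod M = 11^3 mod 101 = 18
Delta = (10 - 6) * 18 mod 101 = 72
New hash = (79 + 72) mod 101 = 50

Answer: 50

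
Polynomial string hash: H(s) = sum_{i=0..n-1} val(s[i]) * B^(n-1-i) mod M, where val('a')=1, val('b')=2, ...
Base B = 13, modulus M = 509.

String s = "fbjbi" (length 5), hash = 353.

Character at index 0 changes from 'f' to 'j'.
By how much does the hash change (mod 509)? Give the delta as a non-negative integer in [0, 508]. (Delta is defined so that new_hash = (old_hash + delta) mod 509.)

Answer: 228

Derivation:
Delta formula: (val(new) - val(old)) * B^(n-1-k) mod M
  val('j') - val('f') = 10 - 6 = 4
  B^(n-1-k) = 13^4 mod 509 = 57
  Delta = 4 * 57 mod 509 = 228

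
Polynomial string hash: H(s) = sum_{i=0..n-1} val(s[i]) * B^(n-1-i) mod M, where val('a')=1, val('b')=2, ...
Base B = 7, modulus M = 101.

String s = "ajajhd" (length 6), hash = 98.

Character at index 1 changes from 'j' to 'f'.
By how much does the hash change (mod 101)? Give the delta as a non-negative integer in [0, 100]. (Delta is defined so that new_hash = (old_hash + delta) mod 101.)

Delta formula: (val(new) - val(old)) * B^(n-1-k) mod M
  val('f') - val('j') = 6 - 10 = -4
  B^(n-1-k) = 7^4 mod 101 = 78
  Delta = -4 * 78 mod 101 = 92

Answer: 92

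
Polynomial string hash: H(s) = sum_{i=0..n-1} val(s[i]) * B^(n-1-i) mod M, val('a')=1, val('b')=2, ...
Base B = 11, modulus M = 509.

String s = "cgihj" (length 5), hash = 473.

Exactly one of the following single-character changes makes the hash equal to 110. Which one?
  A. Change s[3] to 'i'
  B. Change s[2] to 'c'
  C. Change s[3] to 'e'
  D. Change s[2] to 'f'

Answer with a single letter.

Option A: s[3]='h'->'i', delta=(9-8)*11^1 mod 509 = 11, hash=473+11 mod 509 = 484
Option B: s[2]='i'->'c', delta=(3-9)*11^2 mod 509 = 292, hash=473+292 mod 509 = 256
Option C: s[3]='h'->'e', delta=(5-8)*11^1 mod 509 = 476, hash=473+476 mod 509 = 440
Option D: s[2]='i'->'f', delta=(6-9)*11^2 mod 509 = 146, hash=473+146 mod 509 = 110 <-- target

Answer: D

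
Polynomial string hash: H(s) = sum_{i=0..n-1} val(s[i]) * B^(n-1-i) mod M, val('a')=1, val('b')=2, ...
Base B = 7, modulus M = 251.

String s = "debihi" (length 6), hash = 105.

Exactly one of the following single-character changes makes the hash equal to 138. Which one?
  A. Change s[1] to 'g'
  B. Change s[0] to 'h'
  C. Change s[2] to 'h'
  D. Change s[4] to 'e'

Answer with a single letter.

Option A: s[1]='e'->'g', delta=(7-5)*7^4 mod 251 = 33, hash=105+33 mod 251 = 138 <-- target
Option B: s[0]='d'->'h', delta=(8-4)*7^5 mod 251 = 211, hash=105+211 mod 251 = 65
Option C: s[2]='b'->'h', delta=(8-2)*7^3 mod 251 = 50, hash=105+50 mod 251 = 155
Option D: s[4]='h'->'e', delta=(5-8)*7^1 mod 251 = 230, hash=105+230 mod 251 = 84

Answer: A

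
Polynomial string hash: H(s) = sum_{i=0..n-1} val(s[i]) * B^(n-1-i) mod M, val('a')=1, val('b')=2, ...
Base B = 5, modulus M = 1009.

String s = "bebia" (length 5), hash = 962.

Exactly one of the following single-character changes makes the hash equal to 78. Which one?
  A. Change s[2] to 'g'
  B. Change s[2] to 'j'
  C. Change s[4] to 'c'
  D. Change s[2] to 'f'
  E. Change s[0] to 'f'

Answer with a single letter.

Answer: A

Derivation:
Option A: s[2]='b'->'g', delta=(7-2)*5^2 mod 1009 = 125, hash=962+125 mod 1009 = 78 <-- target
Option B: s[2]='b'->'j', delta=(10-2)*5^2 mod 1009 = 200, hash=962+200 mod 1009 = 153
Option C: s[4]='a'->'c', delta=(3-1)*5^0 mod 1009 = 2, hash=962+2 mod 1009 = 964
Option D: s[2]='b'->'f', delta=(6-2)*5^2 mod 1009 = 100, hash=962+100 mod 1009 = 53
Option E: s[0]='b'->'f', delta=(6-2)*5^4 mod 1009 = 482, hash=962+482 mod 1009 = 435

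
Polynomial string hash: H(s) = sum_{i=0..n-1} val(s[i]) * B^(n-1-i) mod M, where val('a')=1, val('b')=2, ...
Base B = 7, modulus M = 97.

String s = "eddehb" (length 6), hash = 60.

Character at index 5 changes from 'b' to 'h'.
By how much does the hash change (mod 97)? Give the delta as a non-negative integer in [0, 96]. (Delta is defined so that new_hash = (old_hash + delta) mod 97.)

Answer: 6

Derivation:
Delta formula: (val(new) - val(old)) * B^(n-1-k) mod M
  val('h') - val('b') = 8 - 2 = 6
  B^(n-1-k) = 7^0 mod 97 = 1
  Delta = 6 * 1 mod 97 = 6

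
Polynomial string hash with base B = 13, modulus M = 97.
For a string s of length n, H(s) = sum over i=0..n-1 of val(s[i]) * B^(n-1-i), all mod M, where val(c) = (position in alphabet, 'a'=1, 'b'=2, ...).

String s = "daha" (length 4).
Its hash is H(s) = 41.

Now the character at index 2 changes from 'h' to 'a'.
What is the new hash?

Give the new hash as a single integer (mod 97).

val('h') = 8, val('a') = 1
Position k = 2, exponent = n-1-k = 1
B^1 mod M = 13^1 mod 97 = 13
Delta = (1 - 8) * 13 mod 97 = 6
New hash = (41 + 6) mod 97 = 47

Answer: 47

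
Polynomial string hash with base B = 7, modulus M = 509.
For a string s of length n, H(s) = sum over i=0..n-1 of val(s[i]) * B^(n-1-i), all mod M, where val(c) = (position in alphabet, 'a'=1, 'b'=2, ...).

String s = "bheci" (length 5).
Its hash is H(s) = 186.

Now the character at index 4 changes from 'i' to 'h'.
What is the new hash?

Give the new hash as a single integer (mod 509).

Answer: 185

Derivation:
val('i') = 9, val('h') = 8
Position k = 4, exponent = n-1-k = 0
B^0 mod M = 7^0 mod 509 = 1
Delta = (8 - 9) * 1 mod 509 = 508
New hash = (186 + 508) mod 509 = 185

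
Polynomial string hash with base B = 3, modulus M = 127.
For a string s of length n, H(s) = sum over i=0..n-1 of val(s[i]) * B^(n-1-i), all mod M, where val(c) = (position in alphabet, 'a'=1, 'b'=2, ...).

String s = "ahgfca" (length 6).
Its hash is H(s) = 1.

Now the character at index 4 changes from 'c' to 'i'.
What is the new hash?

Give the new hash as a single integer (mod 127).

val('c') = 3, val('i') = 9
Position k = 4, exponent = n-1-k = 1
B^1 mod M = 3^1 mod 127 = 3
Delta = (9 - 3) * 3 mod 127 = 18
New hash = (1 + 18) mod 127 = 19

Answer: 19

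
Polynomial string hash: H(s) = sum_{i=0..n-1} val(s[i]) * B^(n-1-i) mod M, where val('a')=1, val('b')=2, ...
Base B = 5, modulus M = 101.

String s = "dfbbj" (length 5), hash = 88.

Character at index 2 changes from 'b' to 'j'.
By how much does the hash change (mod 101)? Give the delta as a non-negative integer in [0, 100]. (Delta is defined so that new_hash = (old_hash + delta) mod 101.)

Delta formula: (val(new) - val(old)) * B^(n-1-k) mod M
  val('j') - val('b') = 10 - 2 = 8
  B^(n-1-k) = 5^2 mod 101 = 25
  Delta = 8 * 25 mod 101 = 99

Answer: 99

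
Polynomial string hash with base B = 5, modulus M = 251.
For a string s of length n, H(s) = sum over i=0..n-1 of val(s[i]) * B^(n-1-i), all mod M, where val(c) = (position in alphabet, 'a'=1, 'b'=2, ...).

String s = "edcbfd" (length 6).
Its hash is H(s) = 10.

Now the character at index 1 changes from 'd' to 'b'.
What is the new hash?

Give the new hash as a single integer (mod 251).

Answer: 15

Derivation:
val('d') = 4, val('b') = 2
Position k = 1, exponent = n-1-k = 4
B^4 mod M = 5^4 mod 251 = 123
Delta = (2 - 4) * 123 mod 251 = 5
New hash = (10 + 5) mod 251 = 15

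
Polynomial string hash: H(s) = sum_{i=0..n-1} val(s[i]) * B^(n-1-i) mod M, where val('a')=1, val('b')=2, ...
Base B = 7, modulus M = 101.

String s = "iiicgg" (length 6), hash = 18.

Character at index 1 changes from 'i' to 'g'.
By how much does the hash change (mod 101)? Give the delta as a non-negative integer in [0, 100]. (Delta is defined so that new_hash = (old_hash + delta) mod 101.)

Answer: 46

Derivation:
Delta formula: (val(new) - val(old)) * B^(n-1-k) mod M
  val('g') - val('i') = 7 - 9 = -2
  B^(n-1-k) = 7^4 mod 101 = 78
  Delta = -2 * 78 mod 101 = 46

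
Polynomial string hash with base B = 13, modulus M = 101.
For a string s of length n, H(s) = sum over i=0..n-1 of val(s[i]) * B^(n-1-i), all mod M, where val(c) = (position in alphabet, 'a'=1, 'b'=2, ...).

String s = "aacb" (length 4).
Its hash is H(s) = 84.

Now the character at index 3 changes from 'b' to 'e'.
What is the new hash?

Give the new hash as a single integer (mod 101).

val('b') = 2, val('e') = 5
Position k = 3, exponent = n-1-k = 0
B^0 mod M = 13^0 mod 101 = 1
Delta = (5 - 2) * 1 mod 101 = 3
New hash = (84 + 3) mod 101 = 87

Answer: 87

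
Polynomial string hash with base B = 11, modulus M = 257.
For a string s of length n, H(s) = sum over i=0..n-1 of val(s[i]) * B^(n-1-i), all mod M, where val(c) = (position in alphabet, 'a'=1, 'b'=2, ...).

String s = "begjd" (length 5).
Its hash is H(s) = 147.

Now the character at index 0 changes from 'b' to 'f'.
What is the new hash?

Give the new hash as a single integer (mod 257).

val('b') = 2, val('f') = 6
Position k = 0, exponent = n-1-k = 4
B^4 mod M = 11^4 mod 257 = 249
Delta = (6 - 2) * 249 mod 257 = 225
New hash = (147 + 225) mod 257 = 115

Answer: 115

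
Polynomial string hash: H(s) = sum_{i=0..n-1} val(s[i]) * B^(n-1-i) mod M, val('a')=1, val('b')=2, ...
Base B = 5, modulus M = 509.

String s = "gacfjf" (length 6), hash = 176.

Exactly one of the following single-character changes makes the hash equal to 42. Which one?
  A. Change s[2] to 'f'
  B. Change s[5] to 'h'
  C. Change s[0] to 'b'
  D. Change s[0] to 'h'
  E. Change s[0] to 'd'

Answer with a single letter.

Option A: s[2]='c'->'f', delta=(6-3)*5^3 mod 509 = 375, hash=176+375 mod 509 = 42 <-- target
Option B: s[5]='f'->'h', delta=(8-6)*5^0 mod 509 = 2, hash=176+2 mod 509 = 178
Option C: s[0]='g'->'b', delta=(2-7)*5^5 mod 509 = 154, hash=176+154 mod 509 = 330
Option D: s[0]='g'->'h', delta=(8-7)*5^5 mod 509 = 71, hash=176+71 mod 509 = 247
Option E: s[0]='g'->'d', delta=(4-7)*5^5 mod 509 = 296, hash=176+296 mod 509 = 472

Answer: A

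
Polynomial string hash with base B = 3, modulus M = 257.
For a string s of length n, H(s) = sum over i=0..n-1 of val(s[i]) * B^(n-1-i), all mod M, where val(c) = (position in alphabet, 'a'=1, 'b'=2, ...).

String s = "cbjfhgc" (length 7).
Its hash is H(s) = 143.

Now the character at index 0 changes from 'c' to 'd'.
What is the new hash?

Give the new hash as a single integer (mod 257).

Answer: 101

Derivation:
val('c') = 3, val('d') = 4
Position k = 0, exponent = n-1-k = 6
B^6 mod M = 3^6 mod 257 = 215
Delta = (4 - 3) * 215 mod 257 = 215
New hash = (143 + 215) mod 257 = 101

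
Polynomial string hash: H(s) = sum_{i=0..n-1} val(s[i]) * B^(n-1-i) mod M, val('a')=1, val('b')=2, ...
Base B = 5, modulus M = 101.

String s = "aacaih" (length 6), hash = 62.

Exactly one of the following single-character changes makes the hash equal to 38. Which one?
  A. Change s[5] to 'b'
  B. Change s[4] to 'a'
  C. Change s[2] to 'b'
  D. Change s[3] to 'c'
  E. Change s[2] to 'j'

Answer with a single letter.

Option A: s[5]='h'->'b', delta=(2-8)*5^0 mod 101 = 95, hash=62+95 mod 101 = 56
Option B: s[4]='i'->'a', delta=(1-9)*5^1 mod 101 = 61, hash=62+61 mod 101 = 22
Option C: s[2]='c'->'b', delta=(2-3)*5^3 mod 101 = 77, hash=62+77 mod 101 = 38 <-- target
Option D: s[3]='a'->'c', delta=(3-1)*5^2 mod 101 = 50, hash=62+50 mod 101 = 11
Option E: s[2]='c'->'j', delta=(10-3)*5^3 mod 101 = 67, hash=62+67 mod 101 = 28

Answer: C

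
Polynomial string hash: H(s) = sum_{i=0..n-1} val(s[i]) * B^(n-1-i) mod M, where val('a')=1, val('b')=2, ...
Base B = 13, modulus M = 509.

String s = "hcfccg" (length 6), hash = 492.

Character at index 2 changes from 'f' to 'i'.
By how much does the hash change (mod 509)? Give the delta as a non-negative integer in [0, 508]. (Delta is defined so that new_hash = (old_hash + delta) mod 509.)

Answer: 483

Derivation:
Delta formula: (val(new) - val(old)) * B^(n-1-k) mod M
  val('i') - val('f') = 9 - 6 = 3
  B^(n-1-k) = 13^3 mod 509 = 161
  Delta = 3 * 161 mod 509 = 483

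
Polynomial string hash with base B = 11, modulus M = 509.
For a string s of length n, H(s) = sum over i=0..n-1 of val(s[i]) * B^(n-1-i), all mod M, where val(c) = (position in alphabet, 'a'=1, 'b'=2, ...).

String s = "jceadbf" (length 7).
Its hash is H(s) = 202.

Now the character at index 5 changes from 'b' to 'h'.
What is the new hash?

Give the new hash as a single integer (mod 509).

Answer: 268

Derivation:
val('b') = 2, val('h') = 8
Position k = 5, exponent = n-1-k = 1
B^1 mod M = 11^1 mod 509 = 11
Delta = (8 - 2) * 11 mod 509 = 66
New hash = (202 + 66) mod 509 = 268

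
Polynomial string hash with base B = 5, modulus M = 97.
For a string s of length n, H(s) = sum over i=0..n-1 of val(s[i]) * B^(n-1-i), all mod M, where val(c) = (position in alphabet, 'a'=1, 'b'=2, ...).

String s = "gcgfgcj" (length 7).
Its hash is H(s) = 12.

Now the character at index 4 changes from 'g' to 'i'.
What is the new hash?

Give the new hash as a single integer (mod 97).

Answer: 62

Derivation:
val('g') = 7, val('i') = 9
Position k = 4, exponent = n-1-k = 2
B^2 mod M = 5^2 mod 97 = 25
Delta = (9 - 7) * 25 mod 97 = 50
New hash = (12 + 50) mod 97 = 62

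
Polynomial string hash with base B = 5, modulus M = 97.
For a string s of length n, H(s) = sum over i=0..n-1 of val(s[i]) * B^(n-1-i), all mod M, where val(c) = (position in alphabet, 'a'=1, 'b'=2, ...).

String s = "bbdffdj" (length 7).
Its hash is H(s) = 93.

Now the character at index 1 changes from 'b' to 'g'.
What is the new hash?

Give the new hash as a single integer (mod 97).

val('b') = 2, val('g') = 7
Position k = 1, exponent = n-1-k = 5
B^5 mod M = 5^5 mod 97 = 21
Delta = (7 - 2) * 21 mod 97 = 8
New hash = (93 + 8) mod 97 = 4

Answer: 4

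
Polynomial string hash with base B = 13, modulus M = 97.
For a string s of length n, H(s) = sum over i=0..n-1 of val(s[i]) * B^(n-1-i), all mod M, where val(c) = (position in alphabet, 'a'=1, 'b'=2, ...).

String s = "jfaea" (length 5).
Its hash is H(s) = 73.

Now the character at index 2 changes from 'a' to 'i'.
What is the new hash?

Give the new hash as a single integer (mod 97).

val('a') = 1, val('i') = 9
Position k = 2, exponent = n-1-k = 2
B^2 mod M = 13^2 mod 97 = 72
Delta = (9 - 1) * 72 mod 97 = 91
New hash = (73 + 91) mod 97 = 67

Answer: 67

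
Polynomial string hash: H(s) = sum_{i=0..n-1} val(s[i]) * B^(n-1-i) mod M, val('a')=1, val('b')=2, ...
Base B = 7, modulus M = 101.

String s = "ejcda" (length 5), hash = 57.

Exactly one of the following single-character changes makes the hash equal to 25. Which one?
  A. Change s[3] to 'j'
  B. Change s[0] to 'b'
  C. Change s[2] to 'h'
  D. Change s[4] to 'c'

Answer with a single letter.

Option A: s[3]='d'->'j', delta=(10-4)*7^1 mod 101 = 42, hash=57+42 mod 101 = 99
Option B: s[0]='e'->'b', delta=(2-5)*7^4 mod 101 = 69, hash=57+69 mod 101 = 25 <-- target
Option C: s[2]='c'->'h', delta=(8-3)*7^2 mod 101 = 43, hash=57+43 mod 101 = 100
Option D: s[4]='a'->'c', delta=(3-1)*7^0 mod 101 = 2, hash=57+2 mod 101 = 59

Answer: B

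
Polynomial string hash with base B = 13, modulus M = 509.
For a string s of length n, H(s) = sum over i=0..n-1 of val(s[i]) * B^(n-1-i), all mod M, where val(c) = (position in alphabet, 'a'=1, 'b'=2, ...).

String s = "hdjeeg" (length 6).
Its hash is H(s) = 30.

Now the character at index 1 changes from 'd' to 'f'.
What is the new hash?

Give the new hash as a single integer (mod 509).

val('d') = 4, val('f') = 6
Position k = 1, exponent = n-1-k = 4
B^4 mod M = 13^4 mod 509 = 57
Delta = (6 - 4) * 57 mod 509 = 114
New hash = (30 + 114) mod 509 = 144

Answer: 144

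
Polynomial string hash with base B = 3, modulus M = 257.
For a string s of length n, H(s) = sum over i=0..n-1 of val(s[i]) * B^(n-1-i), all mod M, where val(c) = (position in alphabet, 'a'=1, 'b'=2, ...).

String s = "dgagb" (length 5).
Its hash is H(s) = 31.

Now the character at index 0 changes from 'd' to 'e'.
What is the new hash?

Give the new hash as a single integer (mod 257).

val('d') = 4, val('e') = 5
Position k = 0, exponent = n-1-k = 4
B^4 mod M = 3^4 mod 257 = 81
Delta = (5 - 4) * 81 mod 257 = 81
New hash = (31 + 81) mod 257 = 112

Answer: 112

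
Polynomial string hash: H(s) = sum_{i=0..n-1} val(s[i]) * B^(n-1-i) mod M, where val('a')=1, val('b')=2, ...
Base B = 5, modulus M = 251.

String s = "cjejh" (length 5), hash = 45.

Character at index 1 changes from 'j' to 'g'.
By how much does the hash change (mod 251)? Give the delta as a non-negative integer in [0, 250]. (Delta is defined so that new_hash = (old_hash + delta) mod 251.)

Delta formula: (val(new) - val(old)) * B^(n-1-k) mod M
  val('g') - val('j') = 7 - 10 = -3
  B^(n-1-k) = 5^3 mod 251 = 125
  Delta = -3 * 125 mod 251 = 127

Answer: 127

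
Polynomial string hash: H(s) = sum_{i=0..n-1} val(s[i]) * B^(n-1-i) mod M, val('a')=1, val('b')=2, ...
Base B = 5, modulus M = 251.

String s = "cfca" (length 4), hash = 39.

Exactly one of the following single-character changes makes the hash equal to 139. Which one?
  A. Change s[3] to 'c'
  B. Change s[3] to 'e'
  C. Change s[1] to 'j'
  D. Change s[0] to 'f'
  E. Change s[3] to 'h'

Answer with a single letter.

Answer: C

Derivation:
Option A: s[3]='a'->'c', delta=(3-1)*5^0 mod 251 = 2, hash=39+2 mod 251 = 41
Option B: s[3]='a'->'e', delta=(5-1)*5^0 mod 251 = 4, hash=39+4 mod 251 = 43
Option C: s[1]='f'->'j', delta=(10-6)*5^2 mod 251 = 100, hash=39+100 mod 251 = 139 <-- target
Option D: s[0]='c'->'f', delta=(6-3)*5^3 mod 251 = 124, hash=39+124 mod 251 = 163
Option E: s[3]='a'->'h', delta=(8-1)*5^0 mod 251 = 7, hash=39+7 mod 251 = 46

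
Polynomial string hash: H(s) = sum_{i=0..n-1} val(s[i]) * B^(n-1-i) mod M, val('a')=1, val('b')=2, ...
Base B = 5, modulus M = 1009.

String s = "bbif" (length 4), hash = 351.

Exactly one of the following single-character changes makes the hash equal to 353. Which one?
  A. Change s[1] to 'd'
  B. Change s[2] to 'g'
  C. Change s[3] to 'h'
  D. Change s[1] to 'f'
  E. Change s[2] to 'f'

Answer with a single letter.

Option A: s[1]='b'->'d', delta=(4-2)*5^2 mod 1009 = 50, hash=351+50 mod 1009 = 401
Option B: s[2]='i'->'g', delta=(7-9)*5^1 mod 1009 = 999, hash=351+999 mod 1009 = 341
Option C: s[3]='f'->'h', delta=(8-6)*5^0 mod 1009 = 2, hash=351+2 mod 1009 = 353 <-- target
Option D: s[1]='b'->'f', delta=(6-2)*5^2 mod 1009 = 100, hash=351+100 mod 1009 = 451
Option E: s[2]='i'->'f', delta=(6-9)*5^1 mod 1009 = 994, hash=351+994 mod 1009 = 336

Answer: C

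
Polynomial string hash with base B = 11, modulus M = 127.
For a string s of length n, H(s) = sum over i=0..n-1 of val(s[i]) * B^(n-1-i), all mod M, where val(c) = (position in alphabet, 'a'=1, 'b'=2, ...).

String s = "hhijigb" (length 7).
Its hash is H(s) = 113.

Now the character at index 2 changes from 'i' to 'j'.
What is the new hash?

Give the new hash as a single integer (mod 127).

Answer: 22

Derivation:
val('i') = 9, val('j') = 10
Position k = 2, exponent = n-1-k = 4
B^4 mod M = 11^4 mod 127 = 36
Delta = (10 - 9) * 36 mod 127 = 36
New hash = (113 + 36) mod 127 = 22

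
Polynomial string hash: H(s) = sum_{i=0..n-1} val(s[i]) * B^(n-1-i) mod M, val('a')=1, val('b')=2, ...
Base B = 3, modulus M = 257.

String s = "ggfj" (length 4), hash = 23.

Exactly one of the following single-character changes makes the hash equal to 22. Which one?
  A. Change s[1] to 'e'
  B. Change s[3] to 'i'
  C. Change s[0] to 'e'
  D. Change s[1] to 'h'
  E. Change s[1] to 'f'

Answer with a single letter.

Answer: B

Derivation:
Option A: s[1]='g'->'e', delta=(5-7)*3^2 mod 257 = 239, hash=23+239 mod 257 = 5
Option B: s[3]='j'->'i', delta=(9-10)*3^0 mod 257 = 256, hash=23+256 mod 257 = 22 <-- target
Option C: s[0]='g'->'e', delta=(5-7)*3^3 mod 257 = 203, hash=23+203 mod 257 = 226
Option D: s[1]='g'->'h', delta=(8-7)*3^2 mod 257 = 9, hash=23+9 mod 257 = 32
Option E: s[1]='g'->'f', delta=(6-7)*3^2 mod 257 = 248, hash=23+248 mod 257 = 14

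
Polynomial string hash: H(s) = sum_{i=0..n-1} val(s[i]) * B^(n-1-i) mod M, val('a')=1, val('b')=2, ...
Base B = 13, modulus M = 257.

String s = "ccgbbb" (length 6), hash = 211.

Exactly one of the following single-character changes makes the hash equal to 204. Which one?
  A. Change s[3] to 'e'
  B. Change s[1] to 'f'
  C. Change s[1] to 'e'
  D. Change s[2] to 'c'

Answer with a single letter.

Answer: A

Derivation:
Option A: s[3]='b'->'e', delta=(5-2)*13^2 mod 257 = 250, hash=211+250 mod 257 = 204 <-- target
Option B: s[1]='c'->'f', delta=(6-3)*13^4 mod 257 = 102, hash=211+102 mod 257 = 56
Option C: s[1]='c'->'e', delta=(5-3)*13^4 mod 257 = 68, hash=211+68 mod 257 = 22
Option D: s[2]='g'->'c', delta=(3-7)*13^3 mod 257 = 207, hash=211+207 mod 257 = 161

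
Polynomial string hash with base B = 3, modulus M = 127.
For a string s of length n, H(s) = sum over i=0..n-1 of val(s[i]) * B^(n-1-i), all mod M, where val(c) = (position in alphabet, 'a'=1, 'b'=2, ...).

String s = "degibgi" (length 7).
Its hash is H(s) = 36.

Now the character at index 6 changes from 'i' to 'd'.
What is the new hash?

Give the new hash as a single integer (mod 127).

val('i') = 9, val('d') = 4
Position k = 6, exponent = n-1-k = 0
B^0 mod M = 3^0 mod 127 = 1
Delta = (4 - 9) * 1 mod 127 = 122
New hash = (36 + 122) mod 127 = 31

Answer: 31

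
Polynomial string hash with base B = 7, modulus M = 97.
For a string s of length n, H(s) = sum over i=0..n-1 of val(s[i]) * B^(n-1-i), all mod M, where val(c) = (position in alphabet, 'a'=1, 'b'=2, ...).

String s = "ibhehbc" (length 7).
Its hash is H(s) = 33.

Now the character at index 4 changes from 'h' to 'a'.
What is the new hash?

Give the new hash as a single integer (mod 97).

Answer: 78

Derivation:
val('h') = 8, val('a') = 1
Position k = 4, exponent = n-1-k = 2
B^2 mod M = 7^2 mod 97 = 49
Delta = (1 - 8) * 49 mod 97 = 45
New hash = (33 + 45) mod 97 = 78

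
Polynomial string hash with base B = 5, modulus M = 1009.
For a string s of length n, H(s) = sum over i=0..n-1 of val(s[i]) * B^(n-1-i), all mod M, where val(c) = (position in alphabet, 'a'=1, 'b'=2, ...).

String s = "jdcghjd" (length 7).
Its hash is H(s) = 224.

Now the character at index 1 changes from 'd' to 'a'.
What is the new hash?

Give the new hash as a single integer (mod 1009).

val('d') = 4, val('a') = 1
Position k = 1, exponent = n-1-k = 5
B^5 mod M = 5^5 mod 1009 = 98
Delta = (1 - 4) * 98 mod 1009 = 715
New hash = (224 + 715) mod 1009 = 939

Answer: 939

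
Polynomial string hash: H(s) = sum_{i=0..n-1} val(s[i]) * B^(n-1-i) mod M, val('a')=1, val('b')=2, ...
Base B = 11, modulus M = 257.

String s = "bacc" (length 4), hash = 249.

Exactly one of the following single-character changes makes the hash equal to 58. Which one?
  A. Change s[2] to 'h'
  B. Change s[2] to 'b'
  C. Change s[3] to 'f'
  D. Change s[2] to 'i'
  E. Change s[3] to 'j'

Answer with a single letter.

Option A: s[2]='c'->'h', delta=(8-3)*11^1 mod 257 = 55, hash=249+55 mod 257 = 47
Option B: s[2]='c'->'b', delta=(2-3)*11^1 mod 257 = 246, hash=249+246 mod 257 = 238
Option C: s[3]='c'->'f', delta=(6-3)*11^0 mod 257 = 3, hash=249+3 mod 257 = 252
Option D: s[2]='c'->'i', delta=(9-3)*11^1 mod 257 = 66, hash=249+66 mod 257 = 58 <-- target
Option E: s[3]='c'->'j', delta=(10-3)*11^0 mod 257 = 7, hash=249+7 mod 257 = 256

Answer: D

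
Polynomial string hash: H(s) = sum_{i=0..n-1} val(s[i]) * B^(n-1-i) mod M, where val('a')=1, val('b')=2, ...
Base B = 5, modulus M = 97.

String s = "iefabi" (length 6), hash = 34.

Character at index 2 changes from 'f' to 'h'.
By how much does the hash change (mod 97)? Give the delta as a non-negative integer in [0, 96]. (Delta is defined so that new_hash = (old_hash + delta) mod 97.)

Answer: 56

Derivation:
Delta formula: (val(new) - val(old)) * B^(n-1-k) mod M
  val('h') - val('f') = 8 - 6 = 2
  B^(n-1-k) = 5^3 mod 97 = 28
  Delta = 2 * 28 mod 97 = 56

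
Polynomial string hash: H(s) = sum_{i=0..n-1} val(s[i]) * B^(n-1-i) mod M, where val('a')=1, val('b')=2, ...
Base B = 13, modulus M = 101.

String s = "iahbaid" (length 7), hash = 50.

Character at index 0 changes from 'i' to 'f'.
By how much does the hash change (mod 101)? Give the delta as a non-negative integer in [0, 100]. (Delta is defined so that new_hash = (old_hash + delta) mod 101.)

Delta formula: (val(new) - val(old)) * B^(n-1-k) mod M
  val('f') - val('i') = 6 - 9 = -3
  B^(n-1-k) = 13^6 mod 101 = 19
  Delta = -3 * 19 mod 101 = 44

Answer: 44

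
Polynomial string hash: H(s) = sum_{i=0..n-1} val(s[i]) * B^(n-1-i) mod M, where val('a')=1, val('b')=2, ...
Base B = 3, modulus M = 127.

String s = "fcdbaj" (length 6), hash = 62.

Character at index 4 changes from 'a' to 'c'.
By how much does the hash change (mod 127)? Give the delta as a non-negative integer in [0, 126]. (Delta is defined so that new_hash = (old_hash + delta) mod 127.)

Answer: 6

Derivation:
Delta formula: (val(new) - val(old)) * B^(n-1-k) mod M
  val('c') - val('a') = 3 - 1 = 2
  B^(n-1-k) = 3^1 mod 127 = 3
  Delta = 2 * 3 mod 127 = 6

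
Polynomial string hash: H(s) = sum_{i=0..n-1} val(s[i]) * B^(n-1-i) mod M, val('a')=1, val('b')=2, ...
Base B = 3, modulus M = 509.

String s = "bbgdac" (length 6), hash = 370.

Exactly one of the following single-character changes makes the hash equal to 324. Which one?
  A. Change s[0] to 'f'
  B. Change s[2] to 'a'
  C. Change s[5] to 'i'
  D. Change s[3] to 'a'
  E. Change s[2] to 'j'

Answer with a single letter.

Option A: s[0]='b'->'f', delta=(6-2)*3^5 mod 509 = 463, hash=370+463 mod 509 = 324 <-- target
Option B: s[2]='g'->'a', delta=(1-7)*3^3 mod 509 = 347, hash=370+347 mod 509 = 208
Option C: s[5]='c'->'i', delta=(9-3)*3^0 mod 509 = 6, hash=370+6 mod 509 = 376
Option D: s[3]='d'->'a', delta=(1-4)*3^2 mod 509 = 482, hash=370+482 mod 509 = 343
Option E: s[2]='g'->'j', delta=(10-7)*3^3 mod 509 = 81, hash=370+81 mod 509 = 451

Answer: A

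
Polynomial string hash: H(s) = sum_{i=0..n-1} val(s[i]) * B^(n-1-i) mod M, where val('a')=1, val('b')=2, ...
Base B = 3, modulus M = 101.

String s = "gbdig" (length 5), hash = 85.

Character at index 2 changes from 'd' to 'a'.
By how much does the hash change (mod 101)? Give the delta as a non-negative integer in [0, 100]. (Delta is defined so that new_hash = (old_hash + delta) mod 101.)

Answer: 74

Derivation:
Delta formula: (val(new) - val(old)) * B^(n-1-k) mod M
  val('a') - val('d') = 1 - 4 = -3
  B^(n-1-k) = 3^2 mod 101 = 9
  Delta = -3 * 9 mod 101 = 74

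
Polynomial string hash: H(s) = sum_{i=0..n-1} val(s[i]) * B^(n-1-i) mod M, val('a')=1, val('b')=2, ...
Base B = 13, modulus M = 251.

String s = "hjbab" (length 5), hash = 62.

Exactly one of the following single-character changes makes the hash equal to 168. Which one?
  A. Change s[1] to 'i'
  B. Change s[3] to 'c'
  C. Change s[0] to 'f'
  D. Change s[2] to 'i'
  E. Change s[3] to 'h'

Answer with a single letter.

Option A: s[1]='j'->'i', delta=(9-10)*13^3 mod 251 = 62, hash=62+62 mod 251 = 124
Option B: s[3]='a'->'c', delta=(3-1)*13^1 mod 251 = 26, hash=62+26 mod 251 = 88
Option C: s[0]='h'->'f', delta=(6-8)*13^4 mod 251 = 106, hash=62+106 mod 251 = 168 <-- target
Option D: s[2]='b'->'i', delta=(9-2)*13^2 mod 251 = 179, hash=62+179 mod 251 = 241
Option E: s[3]='a'->'h', delta=(8-1)*13^1 mod 251 = 91, hash=62+91 mod 251 = 153

Answer: C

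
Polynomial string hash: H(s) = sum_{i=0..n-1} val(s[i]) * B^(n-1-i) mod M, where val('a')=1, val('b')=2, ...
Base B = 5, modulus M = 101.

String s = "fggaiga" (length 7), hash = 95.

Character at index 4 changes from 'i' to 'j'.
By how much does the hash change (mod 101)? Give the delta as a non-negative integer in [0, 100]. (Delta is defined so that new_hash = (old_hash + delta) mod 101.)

Answer: 25

Derivation:
Delta formula: (val(new) - val(old)) * B^(n-1-k) mod M
  val('j') - val('i') = 10 - 9 = 1
  B^(n-1-k) = 5^2 mod 101 = 25
  Delta = 1 * 25 mod 101 = 25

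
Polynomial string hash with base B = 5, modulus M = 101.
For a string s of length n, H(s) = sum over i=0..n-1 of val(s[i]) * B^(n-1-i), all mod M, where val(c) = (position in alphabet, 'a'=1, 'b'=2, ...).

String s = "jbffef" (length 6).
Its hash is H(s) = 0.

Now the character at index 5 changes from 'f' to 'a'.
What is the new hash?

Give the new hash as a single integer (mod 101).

Answer: 96

Derivation:
val('f') = 6, val('a') = 1
Position k = 5, exponent = n-1-k = 0
B^0 mod M = 5^0 mod 101 = 1
Delta = (1 - 6) * 1 mod 101 = 96
New hash = (0 + 96) mod 101 = 96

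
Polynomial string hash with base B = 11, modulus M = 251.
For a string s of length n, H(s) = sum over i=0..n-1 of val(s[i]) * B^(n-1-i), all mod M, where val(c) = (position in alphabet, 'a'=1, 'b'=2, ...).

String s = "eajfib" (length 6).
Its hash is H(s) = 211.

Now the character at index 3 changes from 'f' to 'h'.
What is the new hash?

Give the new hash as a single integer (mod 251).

Answer: 202

Derivation:
val('f') = 6, val('h') = 8
Position k = 3, exponent = n-1-k = 2
B^2 mod M = 11^2 mod 251 = 121
Delta = (8 - 6) * 121 mod 251 = 242
New hash = (211 + 242) mod 251 = 202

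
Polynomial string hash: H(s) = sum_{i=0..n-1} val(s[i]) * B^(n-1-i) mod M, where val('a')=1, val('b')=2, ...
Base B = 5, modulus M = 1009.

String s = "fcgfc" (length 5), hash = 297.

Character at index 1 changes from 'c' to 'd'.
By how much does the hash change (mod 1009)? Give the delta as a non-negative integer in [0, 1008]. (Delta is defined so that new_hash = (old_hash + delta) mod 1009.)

Answer: 125

Derivation:
Delta formula: (val(new) - val(old)) * B^(n-1-k) mod M
  val('d') - val('c') = 4 - 3 = 1
  B^(n-1-k) = 5^3 mod 1009 = 125
  Delta = 1 * 125 mod 1009 = 125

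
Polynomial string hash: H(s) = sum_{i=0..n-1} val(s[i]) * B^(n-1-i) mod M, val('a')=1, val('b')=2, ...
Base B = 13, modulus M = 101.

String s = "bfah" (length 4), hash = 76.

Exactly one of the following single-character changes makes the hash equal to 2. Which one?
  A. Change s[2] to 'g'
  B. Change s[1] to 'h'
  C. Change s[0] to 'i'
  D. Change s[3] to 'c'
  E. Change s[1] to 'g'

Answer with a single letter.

Option A: s[2]='a'->'g', delta=(7-1)*13^1 mod 101 = 78, hash=76+78 mod 101 = 53
Option B: s[1]='f'->'h', delta=(8-6)*13^2 mod 101 = 35, hash=76+35 mod 101 = 10
Option C: s[0]='b'->'i', delta=(9-2)*13^3 mod 101 = 27, hash=76+27 mod 101 = 2 <-- target
Option D: s[3]='h'->'c', delta=(3-8)*13^0 mod 101 = 96, hash=76+96 mod 101 = 71
Option E: s[1]='f'->'g', delta=(7-6)*13^2 mod 101 = 68, hash=76+68 mod 101 = 43

Answer: C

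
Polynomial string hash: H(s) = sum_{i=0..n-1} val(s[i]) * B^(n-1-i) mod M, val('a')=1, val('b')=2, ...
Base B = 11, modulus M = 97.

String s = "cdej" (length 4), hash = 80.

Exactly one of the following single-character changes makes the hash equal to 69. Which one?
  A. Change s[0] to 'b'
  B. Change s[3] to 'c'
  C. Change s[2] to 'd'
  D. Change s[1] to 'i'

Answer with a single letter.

Option A: s[0]='c'->'b', delta=(2-3)*11^3 mod 97 = 27, hash=80+27 mod 97 = 10
Option B: s[3]='j'->'c', delta=(3-10)*11^0 mod 97 = 90, hash=80+90 mod 97 = 73
Option C: s[2]='e'->'d', delta=(4-5)*11^1 mod 97 = 86, hash=80+86 mod 97 = 69 <-- target
Option D: s[1]='d'->'i', delta=(9-4)*11^2 mod 97 = 23, hash=80+23 mod 97 = 6

Answer: C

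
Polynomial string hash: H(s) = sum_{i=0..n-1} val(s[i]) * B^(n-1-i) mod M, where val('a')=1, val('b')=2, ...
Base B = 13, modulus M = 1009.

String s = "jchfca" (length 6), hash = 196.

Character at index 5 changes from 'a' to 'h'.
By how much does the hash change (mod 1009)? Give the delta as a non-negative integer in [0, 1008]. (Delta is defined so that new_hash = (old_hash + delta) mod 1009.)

Delta formula: (val(new) - val(old)) * B^(n-1-k) mod M
  val('h') - val('a') = 8 - 1 = 7
  B^(n-1-k) = 13^0 mod 1009 = 1
  Delta = 7 * 1 mod 1009 = 7

Answer: 7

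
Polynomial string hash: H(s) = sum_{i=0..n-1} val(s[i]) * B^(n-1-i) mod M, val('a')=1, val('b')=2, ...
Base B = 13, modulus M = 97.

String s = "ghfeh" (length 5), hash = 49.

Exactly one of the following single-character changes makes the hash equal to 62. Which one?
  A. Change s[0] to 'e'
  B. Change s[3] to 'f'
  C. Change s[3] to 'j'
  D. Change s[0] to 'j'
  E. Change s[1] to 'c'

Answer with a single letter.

Answer: B

Derivation:
Option A: s[0]='g'->'e', delta=(5-7)*13^4 mod 97 = 11, hash=49+11 mod 97 = 60
Option B: s[3]='e'->'f', delta=(6-5)*13^1 mod 97 = 13, hash=49+13 mod 97 = 62 <-- target
Option C: s[3]='e'->'j', delta=(10-5)*13^1 mod 97 = 65, hash=49+65 mod 97 = 17
Option D: s[0]='g'->'j', delta=(10-7)*13^4 mod 97 = 32, hash=49+32 mod 97 = 81
Option E: s[1]='h'->'c', delta=(3-8)*13^3 mod 97 = 73, hash=49+73 mod 97 = 25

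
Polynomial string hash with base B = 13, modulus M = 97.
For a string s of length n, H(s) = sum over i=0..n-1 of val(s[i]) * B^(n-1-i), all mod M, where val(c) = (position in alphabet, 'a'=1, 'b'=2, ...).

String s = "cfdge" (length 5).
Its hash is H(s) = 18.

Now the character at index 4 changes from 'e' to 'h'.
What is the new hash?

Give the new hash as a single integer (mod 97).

Answer: 21

Derivation:
val('e') = 5, val('h') = 8
Position k = 4, exponent = n-1-k = 0
B^0 mod M = 13^0 mod 97 = 1
Delta = (8 - 5) * 1 mod 97 = 3
New hash = (18 + 3) mod 97 = 21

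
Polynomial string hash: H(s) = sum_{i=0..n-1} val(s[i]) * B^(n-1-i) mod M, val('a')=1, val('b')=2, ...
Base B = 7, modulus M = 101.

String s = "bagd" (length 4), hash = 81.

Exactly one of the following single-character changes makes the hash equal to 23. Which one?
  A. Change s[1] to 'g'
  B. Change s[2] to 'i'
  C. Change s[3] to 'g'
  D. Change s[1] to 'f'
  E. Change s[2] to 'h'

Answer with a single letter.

Answer: D

Derivation:
Option A: s[1]='a'->'g', delta=(7-1)*7^2 mod 101 = 92, hash=81+92 mod 101 = 72
Option B: s[2]='g'->'i', delta=(9-7)*7^1 mod 101 = 14, hash=81+14 mod 101 = 95
Option C: s[3]='d'->'g', delta=(7-4)*7^0 mod 101 = 3, hash=81+3 mod 101 = 84
Option D: s[1]='a'->'f', delta=(6-1)*7^2 mod 101 = 43, hash=81+43 mod 101 = 23 <-- target
Option E: s[2]='g'->'h', delta=(8-7)*7^1 mod 101 = 7, hash=81+7 mod 101 = 88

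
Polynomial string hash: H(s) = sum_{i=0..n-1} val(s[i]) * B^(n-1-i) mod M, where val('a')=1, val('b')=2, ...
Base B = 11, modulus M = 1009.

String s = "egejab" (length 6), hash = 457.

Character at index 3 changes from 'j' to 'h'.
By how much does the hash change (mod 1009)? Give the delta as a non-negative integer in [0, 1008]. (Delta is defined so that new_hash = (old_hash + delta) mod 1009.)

Delta formula: (val(new) - val(old)) * B^(n-1-k) mod M
  val('h') - val('j') = 8 - 10 = -2
  B^(n-1-k) = 11^2 mod 1009 = 121
  Delta = -2 * 121 mod 1009 = 767

Answer: 767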